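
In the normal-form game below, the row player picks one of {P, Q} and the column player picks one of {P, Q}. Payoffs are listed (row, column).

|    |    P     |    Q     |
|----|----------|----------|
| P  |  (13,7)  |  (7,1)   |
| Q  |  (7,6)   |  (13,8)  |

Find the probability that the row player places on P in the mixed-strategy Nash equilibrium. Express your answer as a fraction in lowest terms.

The row player's mix p on P must make the column player indifferent between P and Q.
The column player's payoff from P: 7p + 6(1−p). From Q: 1p + 8(1−p).
Set equal: 6p = 2(1−p) → p = 2/8 = 1/4.

1/4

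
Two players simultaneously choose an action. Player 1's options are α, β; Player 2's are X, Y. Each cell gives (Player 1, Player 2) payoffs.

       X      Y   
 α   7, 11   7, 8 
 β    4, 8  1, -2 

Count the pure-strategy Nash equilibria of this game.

(α, X): Player 1 gets 7 (best alternative 4); Player 2 gets 11 (best alternative 8). Neither deviates — NE.
(β, Y) is not a NE: Player 1 would switch to α (7 > 1).
No other cell survives both best-response checks, so there is 1 pure NE.

1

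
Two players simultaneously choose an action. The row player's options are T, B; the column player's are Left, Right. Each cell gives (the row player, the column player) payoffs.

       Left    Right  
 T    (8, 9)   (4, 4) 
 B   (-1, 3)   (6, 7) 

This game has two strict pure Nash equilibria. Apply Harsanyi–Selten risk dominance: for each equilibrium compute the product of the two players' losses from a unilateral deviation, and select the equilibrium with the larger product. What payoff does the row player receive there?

At (T, Left): the row player loses 8 − (-1) = 9 by deviating; the column player loses 9 − 4 = 5. Product = 9·5 = 45.
At (B, Right): the row player loses 6 − 4 = 2 by deviating; the column player loses 7 − 3 = 4. Product = 2·4 = 8.
45 > 8, so (T, Left) is risk-dominant. The row player's payoff there is 8.

8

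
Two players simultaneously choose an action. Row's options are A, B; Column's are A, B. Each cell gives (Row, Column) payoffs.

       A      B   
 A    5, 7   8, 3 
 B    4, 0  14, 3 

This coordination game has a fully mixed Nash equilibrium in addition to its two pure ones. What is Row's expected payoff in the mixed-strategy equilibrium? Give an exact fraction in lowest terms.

38/7

Column mixes with probability q on A, chosen so Row is indifferent: 5q + 8(1−q) = 4q + 14(1−q) gives q = 6/7.
Row's expected payoff (from either row, since indifferent) is 5·6/7 + 8·1/7 = 38/7.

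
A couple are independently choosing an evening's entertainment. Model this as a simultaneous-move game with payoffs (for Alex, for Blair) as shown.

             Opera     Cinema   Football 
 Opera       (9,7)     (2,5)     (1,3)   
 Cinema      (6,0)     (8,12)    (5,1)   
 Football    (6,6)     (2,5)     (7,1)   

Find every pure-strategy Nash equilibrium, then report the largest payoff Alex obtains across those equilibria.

9

Both Opera is a pure NE (Alex: 9 ≥ 6; Blair: 7 ≥ 5). Alex gets 9.
Both Cinema is a pure NE (Alex: 8 ≥ 2; Blair: 12 ≥ 1). Alex gets 8.
Every other cell has a profitable deviation for at least one player. Highest of {9, 8} is 9.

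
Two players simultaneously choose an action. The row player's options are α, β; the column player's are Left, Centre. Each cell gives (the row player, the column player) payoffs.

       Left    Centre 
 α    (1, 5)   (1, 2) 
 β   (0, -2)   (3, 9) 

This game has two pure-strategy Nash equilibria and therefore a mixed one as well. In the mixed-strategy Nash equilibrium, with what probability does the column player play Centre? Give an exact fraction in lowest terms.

1/3

The column player's mix q on Left must make the row player indifferent between α and β.
The row player's payoff from α: 1q + 1(1−q). From β: 0q + 3(1−q).
Set equal: 1q = 2(1−q) → q = 2/3.
Probability on Centre is 1 − 2/3 = 1/3.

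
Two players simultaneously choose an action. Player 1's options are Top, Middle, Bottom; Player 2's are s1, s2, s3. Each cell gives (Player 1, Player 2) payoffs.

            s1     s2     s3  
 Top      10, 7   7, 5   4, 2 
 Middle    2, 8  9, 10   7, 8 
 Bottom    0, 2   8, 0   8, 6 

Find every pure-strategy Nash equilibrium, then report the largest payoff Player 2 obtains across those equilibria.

10

(Top, s1) is a pure NE (Player 1: 10 ≥ 2; Player 2: 7 ≥ 5). Player 2 gets 7.
(Middle, s2) is a pure NE (Player 1: 9 ≥ 8; Player 2: 10 ≥ 8). Player 2 gets 10.
(Bottom, s3) is a pure NE (Player 1: 8 ≥ 7; Player 2: 6 ≥ 2). Player 2 gets 6.
Every other cell has a profitable deviation for at least one player. Highest of {7, 10, 6} is 10.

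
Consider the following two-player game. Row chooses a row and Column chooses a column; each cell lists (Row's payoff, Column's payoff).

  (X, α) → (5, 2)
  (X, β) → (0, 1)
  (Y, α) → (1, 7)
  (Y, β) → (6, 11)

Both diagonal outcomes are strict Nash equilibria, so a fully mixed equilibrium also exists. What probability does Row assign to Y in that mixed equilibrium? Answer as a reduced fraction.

Row's mix p on X must make Column indifferent between α and β.
Column's payoff from α: 2p + 7(1−p). From β: 1p + 11(1−p).
Set equal: 1p = 4(1−p) → p = 4/5.
Probability on Y is 1 − 4/5 = 1/5.

1/5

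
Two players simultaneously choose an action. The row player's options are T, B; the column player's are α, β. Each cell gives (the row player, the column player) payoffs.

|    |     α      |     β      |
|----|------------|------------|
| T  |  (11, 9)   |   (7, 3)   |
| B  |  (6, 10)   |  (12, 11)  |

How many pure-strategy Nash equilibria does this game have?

2

(T, α): the row player gets 11 (best alternative 6); the column player gets 9 (best alternative 3). Neither deviates — NE.
(B, β): the row player gets 12 (best alternative 7); the column player gets 11 (best alternative 10). Neither deviates — NE.
(T, β) is not a NE: the row player would switch to B (12 > 7).
No other cell survives both best-response checks, so there are 2 pure NE.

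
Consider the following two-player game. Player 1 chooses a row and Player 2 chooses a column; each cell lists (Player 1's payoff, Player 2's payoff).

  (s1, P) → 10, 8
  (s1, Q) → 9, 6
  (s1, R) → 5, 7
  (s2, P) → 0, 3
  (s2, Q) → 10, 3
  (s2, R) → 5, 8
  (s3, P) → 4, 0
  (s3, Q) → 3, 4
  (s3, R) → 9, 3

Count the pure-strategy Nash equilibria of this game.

(s1, P): Player 1 gets 10 (best alternative 4); Player 2 gets 8 (best alternative 7). Neither deviates — NE.
(s2, Q) is not a NE: Player 2 would switch to R (8 > 3).
No other cell survives both best-response checks, so there is 1 pure NE.

1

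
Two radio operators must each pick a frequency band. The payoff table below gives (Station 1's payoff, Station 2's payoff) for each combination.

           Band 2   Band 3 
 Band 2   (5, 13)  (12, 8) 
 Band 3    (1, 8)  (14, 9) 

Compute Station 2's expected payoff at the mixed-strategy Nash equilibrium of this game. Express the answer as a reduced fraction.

53/6

Station 1 mixes with probability p on Band 2, chosen so Station 2 is indifferent: 13p + 8(1−p) = 8p + 9(1−p) gives p = 1/6.
Station 2's expected payoff is 13·1/6 + 8·5/6 = 53/6.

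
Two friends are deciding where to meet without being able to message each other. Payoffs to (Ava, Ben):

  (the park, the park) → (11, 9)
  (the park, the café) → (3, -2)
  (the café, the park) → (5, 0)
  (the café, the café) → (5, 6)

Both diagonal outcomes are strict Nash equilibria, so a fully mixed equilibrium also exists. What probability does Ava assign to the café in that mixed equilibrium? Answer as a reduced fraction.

Ava's mix p on the park must make Ben indifferent between the park and the café.
Ben's payoff from the park: 9p + 0(1−p). From the café: (-2)p + 6(1−p).
Set equal: 11p = 6(1−p) → p = 6/17.
Probability on the café is 1 − 6/17 = 11/17.

11/17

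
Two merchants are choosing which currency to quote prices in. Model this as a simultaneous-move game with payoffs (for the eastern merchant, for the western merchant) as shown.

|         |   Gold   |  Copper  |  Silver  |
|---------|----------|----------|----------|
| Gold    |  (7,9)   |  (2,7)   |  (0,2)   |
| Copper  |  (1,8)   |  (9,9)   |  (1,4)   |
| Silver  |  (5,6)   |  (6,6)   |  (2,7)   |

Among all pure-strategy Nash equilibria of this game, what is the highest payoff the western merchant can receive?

9

Both Gold is a pure NE (the eastern merchant: 7 ≥ 5; the western merchant: 9 ≥ 7). The western merchant gets 9.
Both Copper is a pure NE (the eastern merchant: 9 ≥ 6; the western merchant: 9 ≥ 8). The western merchant gets 9.
Both Silver is a pure NE (the eastern merchant: 2 ≥ 1; the western merchant: 7 ≥ 6). The western merchant gets 7.
Every other cell has a profitable deviation for at least one player. Highest of {9, 9, 7} is 9.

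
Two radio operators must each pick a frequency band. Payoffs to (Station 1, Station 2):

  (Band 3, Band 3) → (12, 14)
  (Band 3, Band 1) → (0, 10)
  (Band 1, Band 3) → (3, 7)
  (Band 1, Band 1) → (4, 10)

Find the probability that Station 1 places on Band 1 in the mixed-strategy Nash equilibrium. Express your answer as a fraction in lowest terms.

Station 1's mix p on Band 3 must make Station 2 indifferent between Band 3 and Band 1.
Station 2's payoff from Band 3: 14p + 7(1−p). From Band 1: 10p + 10(1−p).
Set equal: 4p = 3(1−p) → p = 3/7.
Probability on Band 1 is 1 − 3/7 = 4/7.

4/7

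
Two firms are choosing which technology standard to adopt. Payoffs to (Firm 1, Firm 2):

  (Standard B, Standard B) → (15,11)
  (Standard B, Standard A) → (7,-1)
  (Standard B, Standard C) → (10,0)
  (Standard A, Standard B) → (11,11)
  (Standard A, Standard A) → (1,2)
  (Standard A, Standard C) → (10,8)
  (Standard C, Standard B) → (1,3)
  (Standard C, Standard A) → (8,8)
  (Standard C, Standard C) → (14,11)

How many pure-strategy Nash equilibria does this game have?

2

Both Standard B: Firm 1 gets 15 (best alternative 11); Firm 2 gets 11 (best alternative 0). Neither deviates — NE.
Both Standard C: Firm 1 gets 14 (best alternative 10); Firm 2 gets 11 (best alternative 8). Neither deviates — NE.
Both Standard A is not a NE: Firm 1 would switch to Standard C (8 > 1).
No other cell survives both best-response checks, so there are 2 pure NE.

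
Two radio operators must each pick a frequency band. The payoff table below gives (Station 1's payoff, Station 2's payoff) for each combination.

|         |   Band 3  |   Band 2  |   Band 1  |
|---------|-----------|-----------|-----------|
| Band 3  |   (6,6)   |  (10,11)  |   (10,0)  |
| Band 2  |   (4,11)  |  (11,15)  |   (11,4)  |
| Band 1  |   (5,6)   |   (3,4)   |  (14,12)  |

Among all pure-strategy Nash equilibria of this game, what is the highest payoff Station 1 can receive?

14

Both Band 2 is a pure NE (Station 1: 11 ≥ 10; Station 2: 15 ≥ 11). Station 1 gets 11.
Both Band 1 is a pure NE (Station 1: 14 ≥ 11; Station 2: 12 ≥ 6). Station 1 gets 14.
Every other cell has a profitable deviation for at least one player. Highest of {11, 14} is 14.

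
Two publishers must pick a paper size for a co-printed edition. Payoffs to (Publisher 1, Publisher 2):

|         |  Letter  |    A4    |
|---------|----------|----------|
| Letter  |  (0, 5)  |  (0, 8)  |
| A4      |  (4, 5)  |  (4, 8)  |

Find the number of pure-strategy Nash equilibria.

Both A4: Publisher 1 gets 4 (best alternative 0); Publisher 2 gets 8 (best alternative 5). Neither deviates — NE.
Both Letter is not a NE: Publisher 1 would switch to A4 (4 > 0).
No other cell survives both best-response checks, so there is 1 pure NE.

1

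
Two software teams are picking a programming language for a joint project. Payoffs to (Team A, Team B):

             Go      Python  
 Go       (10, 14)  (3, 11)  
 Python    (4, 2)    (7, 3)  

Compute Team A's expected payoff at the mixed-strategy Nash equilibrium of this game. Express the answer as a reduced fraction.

29/5

Team B mixes with probability q on Go, chosen so Team A is indifferent: 10q + 3(1−q) = 4q + 7(1−q) gives q = 2/5.
Team A's expected payoff (from either row, since indifferent) is 10·2/5 + 3·3/5 = 29/5.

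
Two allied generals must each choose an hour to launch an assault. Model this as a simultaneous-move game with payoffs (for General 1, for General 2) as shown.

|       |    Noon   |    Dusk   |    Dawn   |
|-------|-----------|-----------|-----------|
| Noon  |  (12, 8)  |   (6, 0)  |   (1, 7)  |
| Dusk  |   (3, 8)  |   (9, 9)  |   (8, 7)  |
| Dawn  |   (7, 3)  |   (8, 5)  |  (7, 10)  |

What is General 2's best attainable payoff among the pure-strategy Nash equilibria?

Both Noon is a pure NE (General 1: 12 ≥ 7; General 2: 8 ≥ 7). General 2 gets 8.
Both Dusk is a pure NE (General 1: 9 ≥ 8; General 2: 9 ≥ 8). General 2 gets 9.
Every other cell has a profitable deviation for at least one player. Highest of {8, 9} is 9.

9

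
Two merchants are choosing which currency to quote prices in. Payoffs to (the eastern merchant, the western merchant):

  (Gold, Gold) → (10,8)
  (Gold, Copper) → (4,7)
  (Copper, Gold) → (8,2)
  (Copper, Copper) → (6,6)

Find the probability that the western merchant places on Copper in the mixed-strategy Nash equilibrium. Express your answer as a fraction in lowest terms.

The western merchant's mix q on Gold must make the eastern merchant indifferent between Gold and Copper.
The eastern merchant's payoff from Gold: 10q + 4(1−q). From Copper: 8q + 6(1−q).
Set equal: 2q = 2(1−q) → q = 2/4 = 1/2.
Probability on Copper is 1 − 1/2 = 1/2.

1/2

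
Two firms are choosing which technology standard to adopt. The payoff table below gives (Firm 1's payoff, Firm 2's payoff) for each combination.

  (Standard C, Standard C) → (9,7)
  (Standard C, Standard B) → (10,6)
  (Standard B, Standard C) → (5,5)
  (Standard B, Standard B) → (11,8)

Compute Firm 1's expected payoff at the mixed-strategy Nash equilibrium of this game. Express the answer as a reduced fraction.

49/5

Firm 2 mixes with probability q on Standard C, chosen so Firm 1 is indifferent: 9q + 10(1−q) = 5q + 11(1−q) gives q = 1/5.
Firm 1's expected payoff (from either row, since indifferent) is 9·1/5 + 10·4/5 = 49/5.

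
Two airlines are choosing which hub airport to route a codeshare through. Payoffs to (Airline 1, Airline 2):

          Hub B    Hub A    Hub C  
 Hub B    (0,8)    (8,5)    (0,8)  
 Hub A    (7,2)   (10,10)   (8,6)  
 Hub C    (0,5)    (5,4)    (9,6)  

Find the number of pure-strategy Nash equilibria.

2

Both Hub A: Airline 1 gets 10 (best alternative 8); Airline 2 gets 10 (best alternative 6). Neither deviates — NE.
Both Hub C: Airline 1 gets 9 (best alternative 8); Airline 2 gets 6 (best alternative 5). Neither deviates — NE.
Both Hub B is not a NE: Airline 1 would switch to Hub A (7 > 0).
No other cell survives both best-response checks, so there are 2 pure NE.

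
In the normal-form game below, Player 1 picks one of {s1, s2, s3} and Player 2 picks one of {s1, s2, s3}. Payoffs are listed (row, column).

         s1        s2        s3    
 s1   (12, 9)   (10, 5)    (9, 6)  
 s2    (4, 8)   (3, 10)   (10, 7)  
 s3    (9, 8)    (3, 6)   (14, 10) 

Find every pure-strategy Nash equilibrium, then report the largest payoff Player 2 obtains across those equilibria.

10

Both s1 is a pure NE (Player 1: 12 ≥ 9; Player 2: 9 ≥ 6). Player 2 gets 9.
Both s3 is a pure NE (Player 1: 14 ≥ 10; Player 2: 10 ≥ 8). Player 2 gets 10.
Every other cell has a profitable deviation for at least one player. Highest of {9, 10} is 10.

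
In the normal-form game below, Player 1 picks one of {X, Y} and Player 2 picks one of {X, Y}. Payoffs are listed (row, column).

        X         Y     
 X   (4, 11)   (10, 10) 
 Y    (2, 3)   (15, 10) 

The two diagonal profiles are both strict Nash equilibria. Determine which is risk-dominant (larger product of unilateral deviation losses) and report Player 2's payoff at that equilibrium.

At both X: Player 1 loses 4 − 2 = 2 by deviating; Player 2 loses 11 − 10 = 1. Product = 2·1 = 2.
At both Y: Player 1 loses 15 − 10 = 5 by deviating; Player 2 loses 10 − 3 = 7. Product = 5·7 = 35.
35 > 2, so both Y is risk-dominant. Player 2's payoff there is 10.

10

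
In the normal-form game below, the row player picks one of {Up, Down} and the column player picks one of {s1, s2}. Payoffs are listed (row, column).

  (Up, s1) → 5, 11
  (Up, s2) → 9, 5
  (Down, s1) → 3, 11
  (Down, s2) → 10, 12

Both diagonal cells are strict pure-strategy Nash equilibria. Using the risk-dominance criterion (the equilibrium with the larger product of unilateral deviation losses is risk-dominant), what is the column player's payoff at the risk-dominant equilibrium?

At (Up, s1): the row player loses 5 − 3 = 2 by deviating; the column player loses 11 − 5 = 6. Product = 2·6 = 12.
At (Down, s2): the row player loses 10 − 9 = 1 by deviating; the column player loses 12 − 11 = 1. Product = 1·1 = 1.
12 > 1, so (Up, s1) is risk-dominant. The column player's payoff there is 11.

11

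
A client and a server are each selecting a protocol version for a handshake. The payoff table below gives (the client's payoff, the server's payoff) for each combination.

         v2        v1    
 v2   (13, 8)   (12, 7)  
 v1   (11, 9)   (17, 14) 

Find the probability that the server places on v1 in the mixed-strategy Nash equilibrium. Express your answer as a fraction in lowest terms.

The server's mix q on v2 must make the client indifferent between v2 and v1.
The client's payoff from v2: 13q + 12(1−q). From v1: 11q + 17(1−q).
Set equal: 2q = 5(1−q) → q = 5/7.
Probability on v1 is 1 − 5/7 = 2/7.

2/7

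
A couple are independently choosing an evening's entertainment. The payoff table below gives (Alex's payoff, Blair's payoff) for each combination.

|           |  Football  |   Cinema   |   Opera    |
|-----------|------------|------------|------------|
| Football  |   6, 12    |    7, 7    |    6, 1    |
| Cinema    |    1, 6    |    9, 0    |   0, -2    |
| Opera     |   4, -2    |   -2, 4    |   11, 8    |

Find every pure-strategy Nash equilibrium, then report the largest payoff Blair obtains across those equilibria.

12

Both Football is a pure NE (Alex: 6 ≥ 4; Blair: 12 ≥ 7). Blair gets 12.
Both Opera is a pure NE (Alex: 11 ≥ 6; Blair: 8 ≥ 4). Blair gets 8.
Every other cell has a profitable deviation for at least one player. Highest of {12, 8} is 12.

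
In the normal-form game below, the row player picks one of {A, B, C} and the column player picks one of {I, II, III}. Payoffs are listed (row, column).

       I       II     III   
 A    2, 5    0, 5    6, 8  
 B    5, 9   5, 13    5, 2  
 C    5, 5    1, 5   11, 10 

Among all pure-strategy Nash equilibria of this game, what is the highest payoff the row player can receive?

(B, II) is a pure NE (the row player: 5 ≥ 1; the column player: 13 ≥ 9). The row player gets 5.
(C, III) is a pure NE (the row player: 11 ≥ 6; the column player: 10 ≥ 5). The row player gets 11.
Every other cell has a profitable deviation for at least one player. Highest of {5, 11} is 11.

11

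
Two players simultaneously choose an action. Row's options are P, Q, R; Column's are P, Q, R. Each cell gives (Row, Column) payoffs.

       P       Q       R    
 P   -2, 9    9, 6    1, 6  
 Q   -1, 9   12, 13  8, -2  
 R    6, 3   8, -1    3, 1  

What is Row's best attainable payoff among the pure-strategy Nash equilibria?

12

Both Q is a pure NE (Row: 12 ≥ 9; Column: 13 ≥ 9). Row gets 12.
(R, P) is a pure NE (Row: 6 ≥ -1; Column: 3 ≥ 1). Row gets 6.
Every other cell has a profitable deviation for at least one player. Highest of {12, 6} is 12.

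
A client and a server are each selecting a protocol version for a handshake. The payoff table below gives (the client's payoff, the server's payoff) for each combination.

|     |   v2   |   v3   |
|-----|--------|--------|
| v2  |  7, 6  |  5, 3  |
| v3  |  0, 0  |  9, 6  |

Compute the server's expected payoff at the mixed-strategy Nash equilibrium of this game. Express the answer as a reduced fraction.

The client mixes with probability p on v2, chosen so the server is indifferent: 6p + 0(1−p) = 3p + 6(1−p) gives p = 2/3.
The server's expected payoff is 6·2/3 + 0·1/3 = 4.

4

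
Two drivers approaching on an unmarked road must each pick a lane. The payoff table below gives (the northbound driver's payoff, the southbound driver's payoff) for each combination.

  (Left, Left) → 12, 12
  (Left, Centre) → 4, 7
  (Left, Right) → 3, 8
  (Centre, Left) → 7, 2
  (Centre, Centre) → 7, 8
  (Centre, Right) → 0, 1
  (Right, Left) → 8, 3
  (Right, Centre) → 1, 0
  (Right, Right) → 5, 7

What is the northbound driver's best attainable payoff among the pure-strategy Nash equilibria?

Both Left is a pure NE (the northbound driver: 12 ≥ 8; the southbound driver: 12 ≥ 8). The northbound driver gets 12.
Both Centre is a pure NE (the northbound driver: 7 ≥ 4; the southbound driver: 8 ≥ 2). The northbound driver gets 7.
Both Right is a pure NE (the northbound driver: 5 ≥ 3; the southbound driver: 7 ≥ 3). The northbound driver gets 5.
Every other cell has a profitable deviation for at least one player. Highest of {12, 7, 5} is 12.

12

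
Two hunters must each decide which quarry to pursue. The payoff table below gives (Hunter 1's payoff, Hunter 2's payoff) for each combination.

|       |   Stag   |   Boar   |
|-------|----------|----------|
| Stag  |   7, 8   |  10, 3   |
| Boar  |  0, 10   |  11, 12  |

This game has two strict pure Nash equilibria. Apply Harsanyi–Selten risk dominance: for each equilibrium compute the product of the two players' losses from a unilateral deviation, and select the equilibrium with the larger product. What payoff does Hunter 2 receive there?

At both Stag: Hunter 1 loses 7 − 0 = 7 by deviating; Hunter 2 loses 8 − 3 = 5. Product = 7·5 = 35.
At both Boar: Hunter 1 loses 11 − 10 = 1 by deviating; Hunter 2 loses 12 − 10 = 2. Product = 1·2 = 2.
35 > 2, so both Stag is risk-dominant. Hunter 2's payoff there is 8.

8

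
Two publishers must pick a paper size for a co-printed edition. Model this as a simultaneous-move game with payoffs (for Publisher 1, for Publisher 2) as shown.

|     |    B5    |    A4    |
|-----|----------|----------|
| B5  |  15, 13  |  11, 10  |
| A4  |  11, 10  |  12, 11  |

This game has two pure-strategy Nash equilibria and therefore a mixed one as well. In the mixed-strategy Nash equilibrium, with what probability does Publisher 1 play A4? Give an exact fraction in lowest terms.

3/4

Publisher 1's mix p on B5 must make Publisher 2 indifferent between B5 and A4.
Publisher 2's payoff from B5: 13p + 10(1−p). From A4: 10p + 11(1−p).
Set equal: 3p = 1(1−p) → p = 1/4.
Probability on A4 is 1 − 1/4 = 3/4.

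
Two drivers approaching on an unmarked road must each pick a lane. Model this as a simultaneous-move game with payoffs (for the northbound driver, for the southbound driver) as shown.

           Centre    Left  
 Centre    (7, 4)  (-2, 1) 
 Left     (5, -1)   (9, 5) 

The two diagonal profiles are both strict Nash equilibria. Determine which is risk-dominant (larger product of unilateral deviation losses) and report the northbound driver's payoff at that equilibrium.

At both Centre: the northbound driver loses 7 − 5 = 2 by deviating; the southbound driver loses 4 − 1 = 3. Product = 2·3 = 6.
At both Left: the northbound driver loses 9 − (-2) = 11 by deviating; the southbound driver loses 5 − (-1) = 6. Product = 11·6 = 66.
66 > 6, so both Left is risk-dominant. The northbound driver's payoff there is 9.

9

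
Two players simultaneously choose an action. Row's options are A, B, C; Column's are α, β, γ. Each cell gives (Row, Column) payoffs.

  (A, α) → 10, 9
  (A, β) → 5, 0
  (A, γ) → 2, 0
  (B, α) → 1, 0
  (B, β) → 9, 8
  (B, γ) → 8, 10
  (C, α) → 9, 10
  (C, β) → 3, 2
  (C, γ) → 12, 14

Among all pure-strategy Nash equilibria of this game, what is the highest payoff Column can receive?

14

(A, α) is a pure NE (Row: 10 ≥ 9; Column: 9 ≥ 0). Column gets 9.
(C, γ) is a pure NE (Row: 12 ≥ 8; Column: 14 ≥ 10). Column gets 14.
Every other cell has a profitable deviation for at least one player. Highest of {9, 14} is 14.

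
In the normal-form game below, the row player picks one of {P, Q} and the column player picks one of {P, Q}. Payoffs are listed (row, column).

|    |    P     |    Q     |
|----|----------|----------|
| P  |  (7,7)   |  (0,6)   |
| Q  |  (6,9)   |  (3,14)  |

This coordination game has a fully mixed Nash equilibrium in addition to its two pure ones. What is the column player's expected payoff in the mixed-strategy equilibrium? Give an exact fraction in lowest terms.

The row player mixes with probability p on P, chosen so the column player is indifferent: 7p + 9(1−p) = 6p + 14(1−p) gives p = 5/6.
The column player's expected payoff is 7·5/6 + 9·1/6 = 22/3.

22/3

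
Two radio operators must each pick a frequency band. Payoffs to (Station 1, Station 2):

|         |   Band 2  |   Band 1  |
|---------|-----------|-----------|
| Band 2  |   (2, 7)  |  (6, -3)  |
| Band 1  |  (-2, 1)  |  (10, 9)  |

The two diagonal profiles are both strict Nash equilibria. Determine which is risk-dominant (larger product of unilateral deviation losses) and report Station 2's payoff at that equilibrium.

7

At both Band 2: Station 1 loses 2 − (-2) = 4 by deviating; Station 2 loses 7 − (-3) = 10. Product = 4·10 = 40.
At both Band 1: Station 1 loses 10 − 6 = 4 by deviating; Station 2 loses 9 − 1 = 8. Product = 4·8 = 32.
40 > 32, so both Band 2 is risk-dominant. Station 2's payoff there is 7.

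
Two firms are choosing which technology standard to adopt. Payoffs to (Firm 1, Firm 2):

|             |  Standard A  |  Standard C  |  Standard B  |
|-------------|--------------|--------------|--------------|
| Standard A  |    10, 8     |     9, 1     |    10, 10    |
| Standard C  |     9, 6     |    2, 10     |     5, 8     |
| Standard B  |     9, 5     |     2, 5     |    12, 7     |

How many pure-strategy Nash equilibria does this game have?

Both Standard B: Firm 1 gets 12 (best alternative 10); Firm 2 gets 7 (best alternative 5). Neither deviates — NE.
Both Standard C is not a NE: Firm 1 would switch to Standard A (9 > 2).
No other cell survives both best-response checks, so there is 1 pure NE.

1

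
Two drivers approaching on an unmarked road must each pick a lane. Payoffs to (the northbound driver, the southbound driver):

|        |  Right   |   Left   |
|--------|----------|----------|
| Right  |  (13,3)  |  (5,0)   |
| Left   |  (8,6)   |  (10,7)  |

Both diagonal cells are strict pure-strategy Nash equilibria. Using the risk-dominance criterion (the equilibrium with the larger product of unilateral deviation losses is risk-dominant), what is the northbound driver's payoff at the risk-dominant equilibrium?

At both Right: the northbound driver loses 13 − 8 = 5 by deviating; the southbound driver loses 3 − 0 = 3. Product = 5·3 = 15.
At both Left: the northbound driver loses 10 − 5 = 5 by deviating; the southbound driver loses 7 − 6 = 1. Product = 5·1 = 5.
15 > 5, so both Right is risk-dominant. The northbound driver's payoff there is 13.

13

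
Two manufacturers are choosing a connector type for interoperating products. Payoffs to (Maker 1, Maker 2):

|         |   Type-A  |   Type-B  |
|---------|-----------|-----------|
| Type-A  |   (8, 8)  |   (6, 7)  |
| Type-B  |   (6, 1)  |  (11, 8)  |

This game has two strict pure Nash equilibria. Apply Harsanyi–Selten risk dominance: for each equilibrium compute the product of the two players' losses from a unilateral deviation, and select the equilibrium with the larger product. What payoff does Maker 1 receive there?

11

At both Type-A: Maker 1 loses 8 − 6 = 2 by deviating; Maker 2 loses 8 − 7 = 1. Product = 2·1 = 2.
At both Type-B: Maker 1 loses 11 − 6 = 5 by deviating; Maker 2 loses 8 − 1 = 7. Product = 5·7 = 35.
35 > 2, so both Type-B is risk-dominant. Maker 1's payoff there is 11.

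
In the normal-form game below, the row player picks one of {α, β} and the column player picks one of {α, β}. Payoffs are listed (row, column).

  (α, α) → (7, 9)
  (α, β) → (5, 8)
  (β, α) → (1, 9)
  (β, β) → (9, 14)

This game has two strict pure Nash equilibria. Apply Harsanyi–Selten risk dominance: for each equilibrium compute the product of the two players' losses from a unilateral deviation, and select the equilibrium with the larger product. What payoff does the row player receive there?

9

At both α: the row player loses 7 − 1 = 6 by deviating; the column player loses 9 − 8 = 1. Product = 6·1 = 6.
At both β: the row player loses 9 − 5 = 4 by deviating; the column player loses 14 − 9 = 5. Product = 4·5 = 20.
20 > 6, so both β is risk-dominant. The row player's payoff there is 9.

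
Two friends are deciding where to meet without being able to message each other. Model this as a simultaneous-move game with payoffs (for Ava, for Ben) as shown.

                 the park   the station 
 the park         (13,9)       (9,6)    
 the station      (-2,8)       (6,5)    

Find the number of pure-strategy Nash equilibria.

Both the park: Ava gets 13 (best alternative -2); Ben gets 9 (best alternative 6). Neither deviates — NE.
Both the station is not a NE: Ava would switch to the park (9 > 6).
No other cell survives both best-response checks, so there is 1 pure NE.

1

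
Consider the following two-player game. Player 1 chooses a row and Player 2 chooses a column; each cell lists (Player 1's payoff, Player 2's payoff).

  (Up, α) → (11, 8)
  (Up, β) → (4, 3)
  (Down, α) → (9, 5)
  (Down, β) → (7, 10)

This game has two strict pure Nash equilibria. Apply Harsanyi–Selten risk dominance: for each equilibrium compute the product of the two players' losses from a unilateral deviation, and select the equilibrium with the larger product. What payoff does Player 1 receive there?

At (Up, α): Player 1 loses 11 − 9 = 2 by deviating; Player 2 loses 8 − 3 = 5. Product = 2·5 = 10.
At (Down, β): Player 1 loses 7 − 4 = 3 by deviating; Player 2 loses 10 − 5 = 5. Product = 3·5 = 15.
15 > 10, so (Down, β) is risk-dominant. Player 1's payoff there is 7.

7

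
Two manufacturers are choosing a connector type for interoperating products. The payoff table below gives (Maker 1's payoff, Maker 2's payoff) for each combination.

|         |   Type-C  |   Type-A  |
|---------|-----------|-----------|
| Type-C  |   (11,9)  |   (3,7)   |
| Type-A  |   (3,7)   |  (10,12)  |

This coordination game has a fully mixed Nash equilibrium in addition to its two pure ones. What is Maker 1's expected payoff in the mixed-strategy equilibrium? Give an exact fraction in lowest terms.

101/15

Maker 2 mixes with probability q on Type-C, chosen so Maker 1 is indifferent: 11q + 3(1−q) = 3q + 10(1−q) gives q = 7/15.
Maker 1's expected payoff (from either row, since indifferent) is 11·7/15 + 3·8/15 = 101/15.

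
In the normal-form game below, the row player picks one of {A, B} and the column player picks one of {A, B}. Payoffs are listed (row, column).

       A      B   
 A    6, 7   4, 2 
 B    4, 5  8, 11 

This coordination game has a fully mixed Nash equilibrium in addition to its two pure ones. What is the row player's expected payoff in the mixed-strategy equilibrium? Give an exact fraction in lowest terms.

The column player mixes with probability q on A, chosen so the row player is indifferent: 6q + 4(1−q) = 4q + 8(1−q) gives q = 2/3.
The row player's expected payoff (from either row, since indifferent) is 6·2/3 + 4·1/3 = 16/3.

16/3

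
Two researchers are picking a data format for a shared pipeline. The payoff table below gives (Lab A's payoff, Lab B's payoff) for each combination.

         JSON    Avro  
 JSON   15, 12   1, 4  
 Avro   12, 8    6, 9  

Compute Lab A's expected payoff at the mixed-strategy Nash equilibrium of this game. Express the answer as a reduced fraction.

39/4

Lab B mixes with probability q on JSON, chosen so Lab A is indifferent: 15q + 1(1−q) = 12q + 6(1−q) gives q = 5/8.
Lab A's expected payoff (from either row, since indifferent) is 15·5/8 + 1·3/8 = 39/4.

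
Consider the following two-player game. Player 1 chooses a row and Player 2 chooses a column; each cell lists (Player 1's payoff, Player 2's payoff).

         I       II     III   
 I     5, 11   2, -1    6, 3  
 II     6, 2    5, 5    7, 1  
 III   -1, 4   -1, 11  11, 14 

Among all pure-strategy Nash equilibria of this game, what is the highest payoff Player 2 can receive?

14

Both II is a pure NE (Player 1: 5 ≥ 2; Player 2: 5 ≥ 2). Player 2 gets 5.
Both III is a pure NE (Player 1: 11 ≥ 7; Player 2: 14 ≥ 11). Player 2 gets 14.
Every other cell has a profitable deviation for at least one player. Highest of {5, 14} is 14.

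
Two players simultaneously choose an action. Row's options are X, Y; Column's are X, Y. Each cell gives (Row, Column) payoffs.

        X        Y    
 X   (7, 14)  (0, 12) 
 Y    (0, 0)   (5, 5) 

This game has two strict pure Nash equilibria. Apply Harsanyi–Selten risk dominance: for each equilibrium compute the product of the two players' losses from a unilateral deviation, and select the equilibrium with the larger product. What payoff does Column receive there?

At both X: Row loses 7 − 0 = 7 by deviating; Column loses 14 − 12 = 2. Product = 7·2 = 14.
At both Y: Row loses 5 − 0 = 5 by deviating; Column loses 5 − 0 = 5. Product = 5·5 = 25.
25 > 14, so both Y is risk-dominant. Column's payoff there is 5.

5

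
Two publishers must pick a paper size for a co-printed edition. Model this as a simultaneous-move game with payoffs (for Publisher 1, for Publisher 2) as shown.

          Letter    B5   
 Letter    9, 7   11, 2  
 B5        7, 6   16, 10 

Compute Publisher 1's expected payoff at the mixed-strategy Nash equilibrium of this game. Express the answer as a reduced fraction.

Publisher 2 mixes with probability q on Letter, chosen so Publisher 1 is indifferent: 9q + 11(1−q) = 7q + 16(1−q) gives q = 5/7.
Publisher 1's expected payoff (from either row, since indifferent) is 9·5/7 + 11·2/7 = 67/7.

67/7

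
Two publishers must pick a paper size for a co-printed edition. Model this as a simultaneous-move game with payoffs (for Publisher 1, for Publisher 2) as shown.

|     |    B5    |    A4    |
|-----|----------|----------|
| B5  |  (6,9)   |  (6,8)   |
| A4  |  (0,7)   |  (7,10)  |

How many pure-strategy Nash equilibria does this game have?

Both B5: Publisher 1 gets 6 (best alternative 0); Publisher 2 gets 9 (best alternative 8). Neither deviates — NE.
Both A4: Publisher 1 gets 7 (best alternative 6); Publisher 2 gets 10 (best alternative 7). Neither deviates — NE.
(A4, B5) is not a NE: Publisher 1 would switch to B5 (6 > 0).
No other cell survives both best-response checks, so there are 2 pure NE.

2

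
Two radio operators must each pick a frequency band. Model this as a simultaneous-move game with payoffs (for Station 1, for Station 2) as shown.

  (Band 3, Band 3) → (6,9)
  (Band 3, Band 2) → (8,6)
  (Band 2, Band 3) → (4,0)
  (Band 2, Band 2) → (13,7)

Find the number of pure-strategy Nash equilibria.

Both Band 3: Station 1 gets 6 (best alternative 4); Station 2 gets 9 (best alternative 6). Neither deviates — NE.
Both Band 2: Station 1 gets 13 (best alternative 8); Station 2 gets 7 (best alternative 0). Neither deviates — NE.
(Band 3, Band 2) is not a NE: Station 1 would switch to Band 2 (13 > 8).
No other cell survives both best-response checks, so there are 2 pure NE.

2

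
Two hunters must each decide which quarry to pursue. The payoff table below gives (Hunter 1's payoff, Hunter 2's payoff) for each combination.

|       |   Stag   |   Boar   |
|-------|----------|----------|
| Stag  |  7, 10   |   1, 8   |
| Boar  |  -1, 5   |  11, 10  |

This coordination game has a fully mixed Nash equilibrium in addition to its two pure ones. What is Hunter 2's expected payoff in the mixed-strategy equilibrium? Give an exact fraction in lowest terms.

Hunter 1 mixes with probability p on Stag, chosen so Hunter 2 is indifferent: 10p + 5(1−p) = 8p + 10(1−p) gives p = 5/7.
Hunter 2's expected payoff is 10·5/7 + 5·2/7 = 60/7.

60/7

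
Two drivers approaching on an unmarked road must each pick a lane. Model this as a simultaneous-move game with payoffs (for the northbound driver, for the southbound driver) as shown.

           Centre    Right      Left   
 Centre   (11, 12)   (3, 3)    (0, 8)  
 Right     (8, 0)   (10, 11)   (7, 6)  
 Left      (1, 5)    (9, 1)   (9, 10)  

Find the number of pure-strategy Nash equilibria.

Both Centre: the northbound driver gets 11 (best alternative 8); the southbound driver gets 12 (best alternative 8). Neither deviates — NE.
Both Right: the northbound driver gets 10 (best alternative 9); the southbound driver gets 11 (best alternative 6). Neither deviates — NE.
Both Left: the northbound driver gets 9 (best alternative 7); the southbound driver gets 10 (best alternative 5). Neither deviates — NE.
(Right, Centre) is not a NE: the northbound driver would switch to Centre (11 > 8).
No other cell survives both best-response checks, so there are 3 pure NE.

3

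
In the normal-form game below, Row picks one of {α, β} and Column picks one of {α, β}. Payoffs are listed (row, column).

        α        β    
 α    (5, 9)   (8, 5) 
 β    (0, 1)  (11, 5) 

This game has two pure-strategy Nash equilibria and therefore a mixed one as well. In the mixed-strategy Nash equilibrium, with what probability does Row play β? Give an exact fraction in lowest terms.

Row's mix p on α must make Column indifferent between α and β.
Column's payoff from α: 9p + 1(1−p). From β: 5p + 5(1−p).
Set equal: 4p = 4(1−p) → p = 4/8 = 1/2.
Probability on β is 1 − 1/2 = 1/2.

1/2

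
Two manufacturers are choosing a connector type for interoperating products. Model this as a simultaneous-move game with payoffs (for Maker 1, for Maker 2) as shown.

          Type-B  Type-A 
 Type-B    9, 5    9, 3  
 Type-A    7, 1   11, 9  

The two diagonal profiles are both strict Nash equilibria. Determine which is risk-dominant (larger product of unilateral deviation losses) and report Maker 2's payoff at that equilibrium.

At both Type-B: Maker 1 loses 9 − 7 = 2 by deviating; Maker 2 loses 5 − 3 = 2. Product = 2·2 = 4.
At both Type-A: Maker 1 loses 11 − 9 = 2 by deviating; Maker 2 loses 9 − 1 = 8. Product = 2·8 = 16.
16 > 4, so both Type-A is risk-dominant. Maker 2's payoff there is 9.

9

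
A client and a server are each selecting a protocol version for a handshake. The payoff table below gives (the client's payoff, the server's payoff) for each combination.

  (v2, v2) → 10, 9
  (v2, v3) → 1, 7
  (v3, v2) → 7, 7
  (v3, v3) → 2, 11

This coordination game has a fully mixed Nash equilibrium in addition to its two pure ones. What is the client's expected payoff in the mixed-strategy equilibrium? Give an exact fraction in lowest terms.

13/4

The server mixes with probability q on v2, chosen so the client is indifferent: 10q + 1(1−q) = 7q + 2(1−q) gives q = 1/4.
The client's expected payoff (from either row, since indifferent) is 10·1/4 + 1·3/4 = 13/4.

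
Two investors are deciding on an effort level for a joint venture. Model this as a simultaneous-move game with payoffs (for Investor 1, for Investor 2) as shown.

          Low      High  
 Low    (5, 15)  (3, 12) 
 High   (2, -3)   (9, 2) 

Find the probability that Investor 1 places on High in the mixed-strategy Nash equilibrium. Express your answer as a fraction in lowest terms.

Investor 1's mix p on Low must make Investor 2 indifferent between Low and High.
Investor 2's payoff from Low: 15p + (-3)(1−p). From High: 12p + 2(1−p).
Set equal: 3p = 5(1−p) → p = 5/8.
Probability on High is 1 − 5/8 = 3/8.

3/8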